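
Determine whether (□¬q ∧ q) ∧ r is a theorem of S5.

Tableau for the negation ¬((□¬q ∧ q) ∧ r):
1. ¬((□¬q ∧ q) ∧ r), u
2. ¬r, u
Accessibility: uRu
The negation has an open branch (countermodel exists).

Not valid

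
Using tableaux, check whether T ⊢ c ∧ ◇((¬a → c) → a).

Invalid (countermodel exists)

Tableau for the negation ¬(c ∧ ◇((¬a → c) → a)):
1. ¬(c ∧ ◇((¬a → c) → a)), 0
2. ¬◇((¬a → c) → a), 0   [¬∧-rule on 1 (branches; this branch)]
3. ¬((¬a → c) → a), 0   [¬◇-rule on 2 via 0R0]
4. ¬a → c, 0   [¬→-rule on 3]
5. ¬a, 0   [¬→-rule on 3]
6. c, 0   [→-rule on 4 (branches; this branch)]
Accessibility: 0R0
The negation has an open branch (countermodel exists).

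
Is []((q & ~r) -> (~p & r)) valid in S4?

Tableau for the negation ~[]((q & ~r) -> (~p & r)):
1. ~[]((q & ~r) -> (~p & r)), w0
2. ~((q & ~r) -> (~p & r)), w1   [~[]-rule on 1: fresh world w1, w0Rw1]
3. q & ~r, w1   [~->-rule on 2]
4. ~(~p & r), w1   [~->-rule on 2]
5. q, w1   [&-rule on 3]
6. ~r, w1   [&-rule on 3]
Accessibility: w0Rw0, w0Rw1, w1Rw1
The negation has an open branch (countermodel exists).

Not valid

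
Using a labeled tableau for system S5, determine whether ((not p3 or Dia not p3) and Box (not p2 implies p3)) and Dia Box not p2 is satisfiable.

Unsatisfiable

1. ((not p3 or Dia not p3) and Box (not p2 implies p3)) and Dia Box not p2, u
2. (not p3 or Dia not p3) and Box (not p2 implies p3), u
3. Dia Box not p2, u
4. not p3 or Dia not p3, u
5. Box (not p2 implies p3), u
6. not p2 implies p3, u
7. Dia not p3, u
8. p3, u
9. Box not p2, v
10. not p2 implies p3, v
11. not p2, u
12. not p2, v
13. p3, v
14. not p3, w
15. not p2 implies p3, w
16. not p2, w
17. p3, w
Accessibility: uRu, uRv, uRw, vRu, vRv, vRw, wRu, wRv, wRw
Branch closes: p3 and not p3 both at w.
All branches of the tableau close; one closing branch shown above.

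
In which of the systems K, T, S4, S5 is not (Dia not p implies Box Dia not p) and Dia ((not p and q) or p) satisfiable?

S5-tableau for the formula:
1. not (Dia not p implies Box Dia not p) and Dia ((not p and q) or p), 0
2. not (Dia not p implies Box Dia not p), 0   [and-rule on 1]
3. Dia ((not p and q) or p), 0   [and-rule on 1]
4. Dia not p, 0   [neg-implies-rule on 2]
5. not Box Dia not p, 0   [neg-implies-rule on 2]
6. (not p and q) or p, 1   [Dia-rule on 3: fresh world 1, 0R1]
7. not p and q, 1   [or-rule on 6 (branches; this branch)]
8. not p, 1   [and-rule on 7]
9. q, 1   [and-rule on 7]
10. not p, 2   [Dia-rule on 4: fresh world 2, 0R2]
11. not Dia not p, 3   [neg-Box-rule on 5: fresh world 3, 0R3]
12. p, 0   [neg-Dia-rule on 11 via 3R0]
13. p, 1   [neg-Dia-rule on 11 via 3R1]
Accessibility: 0R0, 0R1, 0R2, 0R3, 1R0, 1R1, 1R2, 1R3, 2R0, 2R1, 2R2, 2R3, 3R0, 3R1, 3R2, 3R3
Branch closes: p and not p both at 1.
Every branch closes (one shown): unsatisfiable in S5.
S4-tableau for the formula:
1. not (Dia not p implies Box Dia not p) and Dia ((not p and q) or p), 0
2. not (Dia not p implies Box Dia not p), 0   [and-rule on 1]
3. Dia ((not p and q) or p), 0   [and-rule on 1]
4. Dia not p, 0   [neg-implies-rule on 2]
5. not Box Dia not p, 0   [neg-implies-rule on 2]
6. (not p and q) or p, 1   [Dia-rule on 3: fresh world 1, 0R1]
7. p, 1   [or-rule on 6 (branches; this branch)]
8. not p, 2   [Dia-rule on 4: fresh world 2, 0R2]
9. not Dia not p, 3   [neg-Box-rule on 5: fresh world 3, 0R3]
10. p, 3   [neg-Dia-rule on 9 via 3R3]
Accessibility: 0R0, 0R1, 0R2, 0R3, 1R1, 2R2, 3R3
Complete open branch: satisfiable in S4, hence also in K, T (this S4-model is also a K-model and a T-model).

K, T, S4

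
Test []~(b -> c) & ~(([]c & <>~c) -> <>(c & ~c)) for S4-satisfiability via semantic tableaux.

1. []~(b -> c) & ~(([]c & <>~c) -> <>(c & ~c)), 0
2. []~(b -> c), 0
3. ~(([]c & <>~c) -> <>(c & ~c)), 0
4. []c & <>~c, 0
5. ~<>(c & ~c), 0
6. []c, 0
7. <>~c, 0
8. ~(b -> c), 0
9. b, 0
10. ~c, 0
11. ~(c & ~c), 0
12. c, 0
Accessibility: 0R0
Branch closes: c and ~c both at 0.
(One branch shown.) All branches close.

Unsatisfiable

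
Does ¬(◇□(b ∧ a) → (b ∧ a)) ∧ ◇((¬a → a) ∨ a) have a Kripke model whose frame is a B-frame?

No, unsatisfiable

1. ¬(◇□(b ∧ a) → (b ∧ a)) ∧ ◇((¬a → a) ∨ a), w0
2. ¬(◇□(b ∧ a) → (b ∧ a)), w0   [∧-rule on 1]
3. ◇((¬a → a) ∨ a), w0   [∧-rule on 1]
4. ◇□(b ∧ a), w0   [¬→-rule on 2]
5. ¬(b ∧ a), w0   [¬→-rule on 2]
6. ¬a, w0   [¬∧-rule on 5 (branches; this branch)]
7. (¬a → a) ∨ a, w1   [◇-rule on 3: fresh world w1, w0Rw1]
8. ¬a → a, w1   [∨-rule on 7 (branches; this branch)]
9. a, w1   [→-rule on 8 (branches; this branch)]
10. □(b ∧ a), w2   [◇-rule on 4: fresh world w2, w0Rw2]
11. b ∧ a, w0   [□-rule on 10 via w2Rw0]
12. b, w0   [∧-rule on 11]
13. a, w0   [∧-rule on 11]
Accessibility: w0Rw0, w0Rw1, w0Rw2, w1Rw0, w1Rw1, w2Rw0, w2Rw2
Branch closes: a and ¬a both at w0.
Every branch closes; the branch above is one of them.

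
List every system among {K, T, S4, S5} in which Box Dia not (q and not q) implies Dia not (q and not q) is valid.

T, S4, S5

K-tableau for the negation not (Box Dia not (q and not q) implies Dia not (q and not q)):
1. not (Box Dia not (q and not q) implies Dia not (q and not q)), 0
2. Box Dia not (q and not q), 0
3. not Dia not (q and not q), 0
Complete open branch: countermodel on a K-frame, so not valid in K.
T-tableau for the negation not (Box Dia not (q and not q) implies Dia not (q and not q)):
1. not (Box Dia not (q and not q) implies Dia not (q and not q)), 0
2. Box Dia not (q and not q), 0
3. not Dia not (q and not q), 0
4. Dia not (q and not q), 0
5. q and not q, 0
6. q, 0
7. not q, 0
Accessibility: 0R0
Branch closes: q and not q both at 0.
Every branch closes (one shown): valid in T, hence also in S4, S5 (every theorem of T is a theorem of S4 and S5).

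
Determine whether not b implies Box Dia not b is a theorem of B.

Tableau for the negation not (not b implies Box Dia not b):
1. not (not b implies Box Dia not b), w0
2. not b, w0   [neg-implies-rule on 1]
3. not Box Dia not b, w0   [neg-implies-rule on 1]
4. not Dia not b, w1   [neg-Box-rule on 3: fresh world w1, w0Rw1]
5. b, w0   [neg-Dia-rule on 4 via w1Rw0]
Accessibility: w0Rw0, w0Rw1, w1Rw0, w1Rw1
Branch closes: b and not b both at w0.
All branches of the negation close; one closing branch shown above.

Yes, valid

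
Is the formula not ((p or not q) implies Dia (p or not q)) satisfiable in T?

1. not ((p or not q) implies Dia (p or not q)), w0
2. p or not q, w0
3. not Dia (p or not q), w0
4. not (p or not q), w0
5. not p, w0
6. q, w0
7. not q, w0
Accessibility: w0Rw0
Branch closes: q and not q both at w0.
Every branch closes; the branch above is one of them.

Unsatisfiable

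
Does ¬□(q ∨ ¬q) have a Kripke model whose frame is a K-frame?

1. ¬□(q ∨ ¬q), u
2. ¬(q ∨ ¬q), v
3. ¬q, v
4. q, v
Accessibility: uRv
Branch closes: q and ¬q both at v.
Every branch closes; the branch above is one of them.

Unsatisfiable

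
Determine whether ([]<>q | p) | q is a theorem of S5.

Tableau for the negation ~(([]<>q | p) | q):
1. ~(([]<>q | p) | q), w0
2. ~([]<>q | p), w0   [~|-rule on 1]
3. ~q, w0   [~|-rule on 1]
4. ~[]<>q, w0   [~|-rule on 2]
5. ~p, w0   [~|-rule on 2]
6. ~<>q, w1   [~[]-rule on 4: fresh world w1, w0Rw1]
7. ~q, w1   [~<>-rule on 6 via w1Rw1]
Accessibility: w0Rw0, w0Rw1, w1Rw0, w1Rw1
The negation has an open branch (countermodel exists).

Not valid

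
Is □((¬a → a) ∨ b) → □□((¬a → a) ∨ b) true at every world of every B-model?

Invalid (countermodel exists)

Tableau for the negation ¬(□((¬a → a) ∨ b) → □□((¬a → a) ∨ b)):
1. ¬(□((¬a → a) ∨ b) → □□((¬a → a) ∨ b)), w0
2. □((¬a → a) ∨ b), w0
3. ¬□□((¬a → a) ∨ b), w0
4. (¬a → a) ∨ b, w0
5. b, w0
6. ¬□((¬a → a) ∨ b), w1
7. (¬a → a) ∨ b, w1
8. b, w1
9. ¬((¬a → a) ∨ b), w2
10. ¬(¬a → a), w2
11. ¬b, w2
12. ¬a, w2
Accessibility: w0Rw0, w0Rw1, w1Rw0, w1Rw1, w1Rw2, w2Rw1, w2Rw2
The negation has an open branch (countermodel exists).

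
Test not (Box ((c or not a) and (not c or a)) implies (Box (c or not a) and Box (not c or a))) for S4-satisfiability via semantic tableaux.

Unsatisfiable

1. not (Box ((c or not a) and (not c or a)) implies (Box (c or not a) and Box (not c or a))), w0
2. Box ((c or not a) and (not c or a)), w0
3. not (Box (c or not a) and Box (not c or a)), w0
4. (c or not a) and (not c or a), w0
5. c or not a, w0
6. not c or a, w0
7. not Box (not c or a), w0
8. not a, w0
9. not c, w0
10. not (not c or a), w1
11. c, w1
12. not a, w1
13. (c or not a) and (not c or a), w1
14. c or not a, w1
15. not c or a, w1
16. a, w1
Accessibility: w0Rw0, w0Rw1, w1Rw1
Branch closes: a and not a both at w1.
All branches of the tableau close; one closing branch shown above.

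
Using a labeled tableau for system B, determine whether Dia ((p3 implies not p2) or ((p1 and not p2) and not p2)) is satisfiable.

Satisfiable (open branch found)

1. Dia ((p3 implies not p2) or ((p1 and not p2) and not p2)), 0
2. (p3 implies not p2) or ((p1 and not p2) and not p2), 1
3. (p1 and not p2) and not p2, 1
4. p1 and not p2, 1
5. not p2, 1
6. p1, 1
Accessibility: 0R0, 0R1, 1R0, 1R1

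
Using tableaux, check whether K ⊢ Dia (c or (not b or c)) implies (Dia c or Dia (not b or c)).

Valid

Tableau for the negation not (Dia (c or (not b or c)) implies (Dia c or Dia (not b or c))):
1. not (Dia (c or (not b or c)) implies (Dia c or Dia (not b or c))), 0
2. Dia (c or (not b or c)), 0
3. not (Dia c or Dia (not b or c)), 0
4. not Dia c, 0
5. not Dia (not b or c), 0
6. c or (not b or c), 1
7. not c, 1
8. not (not b or c), 1
9. b, 1
10. not b or c, 1
11. c, 1
Accessibility: 0R1
Branch closes: c and not c both at 1.
Every branch of the negation's tableau closes; the branch above is one of them.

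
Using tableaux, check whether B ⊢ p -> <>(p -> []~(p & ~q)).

Tableau for the negation ~(p -> <>(p -> []~(p & ~q))):
1. ~(p -> <>(p -> []~(p & ~q))), 0
2. p, 0
3. ~<>(p -> []~(p & ~q)), 0
4. ~(p -> []~(p & ~q)), 0
5. ~[]~(p & ~q), 0
6. p & ~q, 1
7. p, 1
8. ~q, 1
9. ~(p -> []~(p & ~q)), 1
10. ~[]~(p & ~q), 1
11. p & ~q, 2
12. p, 2
13. ~q, 2
Accessibility: 0R0, 0R1, 1R0, 1R1, 1R2, 2R1, 2R2
The negation has an open branch (countermodel exists).

Invalid (countermodel exists)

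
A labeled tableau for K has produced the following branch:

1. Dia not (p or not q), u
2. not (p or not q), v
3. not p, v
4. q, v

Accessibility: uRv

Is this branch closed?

No, open

No atom appears with both signs at the same world.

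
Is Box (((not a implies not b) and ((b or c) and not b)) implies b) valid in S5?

No, not valid

Tableau for the negation not Box (((not a implies not b) and ((b or c) and not b)) implies b):
1. not Box (((not a implies not b) and ((b or c) and not b)) implies b), 0
2. not (((not a implies not b) and ((b or c) and not b)) implies b), 1   [neg-Box-rule on 1: fresh world 1, 0R1]
3. (not a implies not b) and ((b or c) and not b), 1   [neg-implies-rule on 2]
4. not b, 1   [neg-implies-rule on 2]
5. not a implies not b, 1   [and-rule on 3]
6. (b or c) and not b, 1   [and-rule on 3]
7. b or c, 1   [and-rule on 6]
8. c, 1   [or-rule on 7 (branches; this branch)]
Accessibility: 0R0, 0R1, 1R0, 1R1
The negation has an open branch (countermodel exists).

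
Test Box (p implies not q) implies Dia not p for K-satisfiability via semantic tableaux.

1. Box (p implies not q) implies Dia not p, w0
2. Dia not p, w0
3. not p, w1
Accessibility: w0Rw1

Yes, satisfiable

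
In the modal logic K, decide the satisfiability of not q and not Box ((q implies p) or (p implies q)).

Unsatisfiable

1. not q and not Box ((q implies p) or (p implies q)), 0
2. not q, 0   [and-rule on 1]
3. not Box ((q implies p) or (p implies q)), 0   [and-rule on 1]
4. not ((q implies p) or (p implies q)), 1   [neg-Box-rule on 3: fresh world 1, 0R1]
5. not (q implies p), 1   [neg-or-rule on 4]
6. not (p implies q), 1   [neg-or-rule on 4]
7. q, 1   [neg-implies-rule on 5]
8. not p, 1   [neg-implies-rule on 5]
9. p, 1   [neg-implies-rule on 6]
10. not q, 1   [neg-implies-rule on 6]
Accessibility: 0R1
Branch closes: p and not p both at 1.
Every branch closes; the branch above is one of them.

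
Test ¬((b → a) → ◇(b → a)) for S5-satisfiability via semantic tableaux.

No, unsatisfiable

1. ¬((b → a) → ◇(b → a)), u
2. b → a, u
3. ¬◇(b → a), u
4. ¬(b → a), u
5. b, u
6. ¬a, u
7. a, u
Accessibility: uRu
Branch closes: a and ¬a both at u.
(One branch shown.) All branches close.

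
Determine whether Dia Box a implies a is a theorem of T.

Not valid

Tableau for the negation not (Dia Box a implies a):
1. not (Dia Box a implies a), 0
2. Dia Box a, 0
3. not a, 0
4. Box a, 1
5. a, 1
Accessibility: 0R0, 0R1, 1R1
The negation has an open branch (countermodel exists).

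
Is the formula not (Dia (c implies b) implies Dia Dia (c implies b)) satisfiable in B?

Unsatisfiable

1. not (Dia (c implies b) implies Dia Dia (c implies b)), w0
2. Dia (c implies b), w0   [neg-implies-rule on 1]
3. not Dia Dia (c implies b), w0   [neg-implies-rule on 1]
4. not Dia (c implies b), w0   [neg-Dia-rule on 3 via w0Rw0]
5. not (c implies b), w0   [neg-Dia-rule on 4 via w0Rw0]
6. c, w0   [neg-implies-rule on 5]
7. not b, w0   [neg-implies-rule on 5]
8. c implies b, w1   [Dia-rule on 2: fresh world w1, w0Rw1]
9. not Dia (c implies b), w1   [neg-Dia-rule on 3 via w0Rw1]
10. not (c implies b), w1   [neg-Dia-rule on 4 via w0Rw1]
11. c, w1   [neg-implies-rule on 10]
12. not b, w1   [neg-implies-rule on 10]
13. b, w1   [implies-rule on 8 (branches; this branch)]
Accessibility: w0Rw0, w0Rw1, w1Rw0, w1Rw1
Branch closes: b and not b both at w1.
Every branch closes; the branch above is one of them.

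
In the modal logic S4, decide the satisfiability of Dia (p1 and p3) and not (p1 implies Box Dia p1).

Satisfiable (open branch found)

1. Dia (p1 and p3) and not (p1 implies Box Dia p1), 0
2. Dia (p1 and p3), 0   [and-rule on 1]
3. not (p1 implies Box Dia p1), 0   [and-rule on 1]
4. p1, 0   [neg-implies-rule on 3]
5. not Box Dia p1, 0   [neg-implies-rule on 3]
6. p1 and p3, 1   [Dia-rule on 2: fresh world 1, 0R1]
7. p1, 1   [and-rule on 6]
8. p3, 1   [and-rule on 6]
9. not Dia p1, 2   [neg-Box-rule on 5: fresh world 2, 0R2]
10. not p1, 2   [neg-Dia-rule on 9 via 2R2]
Accessibility: 0R0, 0R1, 0R2, 1R1, 2R2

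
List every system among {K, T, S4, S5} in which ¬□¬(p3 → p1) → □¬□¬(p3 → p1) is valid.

S5-tableau for the negation ¬(¬□¬(p3 → p1) → □¬□¬(p3 → p1)):
1. ¬(¬□¬(p3 → p1) → □¬□¬(p3 → p1)), 0
2. ¬□¬(p3 → p1), 0
3. ¬□¬□¬(p3 → p1), 0
4. p3 → p1, 1
5. p1, 1
6. □¬(p3 → p1), 2
7. ¬(p3 → p1), 0
8. p3, 0
9. ¬p1, 0
10. ¬(p3 → p1), 1
11. p3, 1
12. ¬p1, 1
Accessibility: 0R0, 0R1, 0R2, 1R0, 1R1, 1R2, 2R0, 2R1, 2R2
Branch closes: p1 and ¬p1 both at 1.
Every branch closes (one shown): valid in S5.
S4-tableau for the negation ¬(¬□¬(p3 → p1) → □¬□¬(p3 → p1)):
1. ¬(¬□¬(p3 → p1) → □¬□¬(p3 → p1)), 0
2. ¬□¬(p3 → p1), 0
3. ¬□¬□¬(p3 → p1), 0
4. p3 → p1, 1
5. p1, 1
6. □¬(p3 → p1), 2
7. ¬(p3 → p1), 2
8. p3, 2
9. ¬p1, 2
Accessibility: 0R0, 0R1, 0R2, 1R1, 2R2
Complete open branch: countermodel on an S4-frame, so not valid in S4, nor in K, T (the same frame is also a K-frame and a T-frame).

S5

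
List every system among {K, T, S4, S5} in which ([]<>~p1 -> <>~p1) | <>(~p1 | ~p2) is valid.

T, S4, S5

K-tableau for the negation ~(([]<>~p1 -> <>~p1) | <>(~p1 | ~p2)):
1. ~(([]<>~p1 -> <>~p1) | <>(~p1 | ~p2)), 0
2. ~([]<>~p1 -> <>~p1), 0
3. ~<>(~p1 | ~p2), 0
4. []<>~p1, 0
5. ~<>~p1, 0
Complete open branch: countermodel on a K-frame, so not valid in K.
T-tableau for the negation ~(([]<>~p1 -> <>~p1) | <>(~p1 | ~p2)):
1. ~(([]<>~p1 -> <>~p1) | <>(~p1 | ~p2)), 0
2. ~([]<>~p1 -> <>~p1), 0
3. ~<>(~p1 | ~p2), 0
4. []<>~p1, 0
5. ~<>~p1, 0
6. ~(~p1 | ~p2), 0
7. p1, 0
8. p2, 0
9. <>~p1, 0
10. ~p1, 1
11. ~(~p1 | ~p2), 1
12. p1, 1
13. p2, 1
Accessibility: 0R0, 0R1, 1R1
Branch closes: p1 and ~p1 both at 1.
Every branch closes (one shown): valid in T, hence also in S4, S5 (every theorem of T is a theorem of S4 and S5).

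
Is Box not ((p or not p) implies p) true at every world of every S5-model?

Invalid (countermodel exists)

Tableau for the negation not Box not ((p or not p) implies p):
1. not Box not ((p or not p) implies p), w0
2. (p or not p) implies p, w1
3. p, w1
Accessibility: w0Rw0, w0Rw1, w1Rw0, w1Rw1
The negation has an open branch (countermodel exists).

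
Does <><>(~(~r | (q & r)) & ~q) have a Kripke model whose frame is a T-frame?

1. <><>(~(~r | (q & r)) & ~q), w0
2. <>(~(~r | (q & r)) & ~q), w1   [<>-rule on 1: fresh world w1, w0Rw1]
3. ~(~r | (q & r)) & ~q, w2   [<>-rule on 2: fresh world w2, w1Rw2]
4. ~(~r | (q & r)), w2   [&-rule on 3]
5. ~q, w2   [&-rule on 3]
6. r, w2   [~|-rule on 4]
7. ~(q & r), w2   [~|-rule on 4]
Accessibility: w0Rw0, w0Rw1, w1Rw1, w1Rw2, w2Rw2

Satisfiable (open branch found)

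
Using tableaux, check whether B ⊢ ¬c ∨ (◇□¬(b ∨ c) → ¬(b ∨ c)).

Tableau for the negation ¬(¬c ∨ (◇□¬(b ∨ c) → ¬(b ∨ c))):
1. ¬(¬c ∨ (◇□¬(b ∨ c) → ¬(b ∨ c))), w0
2. c, w0
3. ¬(◇□¬(b ∨ c) → ¬(b ∨ c)), w0
4. ◇□¬(b ∨ c), w0
5. b ∨ c, w0
6. □¬(b ∨ c), w1
7. ¬(b ∨ c), w0
8. ¬b, w0
9. ¬c, w0
Accessibility: w0Rw0, w0Rw1, w1Rw0, w1Rw1
Branch closes: c and ¬c both at w0.
Every branch of the negation's tableau closes; the branch above is one of them.

Yes, valid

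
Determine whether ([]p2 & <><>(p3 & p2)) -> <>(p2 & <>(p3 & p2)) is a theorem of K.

Valid in K

Tableau for the negation ~(([]p2 & <><>(p3 & p2)) -> <>(p2 & <>(p3 & p2))):
1. ~(([]p2 & <><>(p3 & p2)) -> <>(p2 & <>(p3 & p2))), w0
2. []p2 & <><>(p3 & p2), w0
3. ~<>(p2 & <>(p3 & p2)), w0
4. []p2, w0
5. <><>(p3 & p2), w0
6. <>(p3 & p2), w1
7. ~(p2 & <>(p3 & p2)), w1
8. p2, w1
9. ~<>(p3 & p2), w1
10. p3 & p2, w2
11. p3, w2
12. p2, w2
13. ~(p3 & p2), w2
14. ~p2, w2
Accessibility: w0Rw1, w1Rw2
Branch closes: p2 and ~p2 both at w2.
All branches of the negation close; one closing branch shown above.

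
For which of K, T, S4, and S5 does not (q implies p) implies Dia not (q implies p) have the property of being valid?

T, S4, S5

K-tableau for the negation not (not (q implies p) implies Dia not (q implies p)):
1. not (not (q implies p) implies Dia not (q implies p)), u
2. not (q implies p), u
3. not Dia not (q implies p), u
4. q, u
5. not p, u
Complete open branch: countermodel on a K-frame, so not valid in K.
T-tableau for the negation not (not (q implies p) implies Dia not (q implies p)):
1. not (not (q implies p) implies Dia not (q implies p)), u
2. not (q implies p), u
3. not Dia not (q implies p), u
4. q, u
5. not p, u
6. q implies p, u
7. p, u
Accessibility: uRu
Branch closes: p and not p both at u.
Every branch closes (one shown): valid in T, hence also in S4, S5 (every theorem of T is a theorem of S4 and S5).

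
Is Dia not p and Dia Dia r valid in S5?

Tableau for the negation not (Dia not p and Dia Dia r):
1. not (Dia not p and Dia Dia r), 0
2. not Dia Dia r, 0
3. not Dia r, 0
4. not r, 0
Accessibility: 0R0
The negation has an open branch (countermodel exists).

No, not valid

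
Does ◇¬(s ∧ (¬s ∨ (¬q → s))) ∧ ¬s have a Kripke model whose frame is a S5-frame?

1. ◇¬(s ∧ (¬s ∨ (¬q → s))) ∧ ¬s, 0
2. ◇¬(s ∧ (¬s ∨ (¬q → s))), 0
3. ¬s, 0
4. ¬(s ∧ (¬s ∨ (¬q → s))), 1
5. ¬s, 1
Accessibility: 0R0, 0R1, 1R0, 1R1

Satisfiable (open branch found)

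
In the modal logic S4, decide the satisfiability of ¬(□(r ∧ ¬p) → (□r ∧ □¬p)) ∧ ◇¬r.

Unsatisfiable (every branch closes)

1. ¬(□(r ∧ ¬p) → (□r ∧ □¬p)) ∧ ◇¬r, 0
2. ¬(□(r ∧ ¬p) → (□r ∧ □¬p)), 0
3. ◇¬r, 0
4. □(r ∧ ¬p), 0
5. ¬(□r ∧ □¬p), 0
6. r ∧ ¬p, 0
7. r, 0
8. ¬p, 0
9. ¬□¬p, 0
10. ¬r, 1
11. r ∧ ¬p, 1
12. r, 1
13. ¬p, 1
Accessibility: 0R0, 0R1, 1R1
Branch closes: r and ¬r both at 1.
Every branch closes; the branch above is one of them.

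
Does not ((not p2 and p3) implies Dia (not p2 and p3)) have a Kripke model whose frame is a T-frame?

No, unsatisfiable

1. not ((not p2 and p3) implies Dia (not p2 and p3)), u
2. not p2 and p3, u
3. not Dia (not p2 and p3), u
4. not p2, u
5. p3, u
6. not (not p2 and p3), u
7. not p3, u
Accessibility: uRu
Branch closes: p3 and not p3 both at u.
(One branch shown.) All branches close.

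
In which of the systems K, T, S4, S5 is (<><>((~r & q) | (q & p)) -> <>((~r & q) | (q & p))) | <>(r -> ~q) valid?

S4-tableau for the negation ~((<><>((~r & q) | (q & p)) -> <>((~r & q) | (q & p))) | <>(r -> ~q)):
1. ~((<><>((~r & q) | (q & p)) -> <>((~r & q) | (q & p))) | <>(r -> ~q)), u
2. ~(<><>((~r & q) | (q & p)) -> <>((~r & q) | (q & p))), u
3. ~<>(r -> ~q), u
4. <><>((~r & q) | (q & p)), u
5. ~<>((~r & q) | (q & p)), u
6. ~(r -> ~q), u
7. r, u
8. q, u
9. ~((~r & q) | (q & p)), u
10. ~(~r & q), u
11. ~(q & p), u
12. ~p, u
13. <>((~r & q) | (q & p)), v
14. ~(r -> ~q), v
15. r, v
16. q, v
17. ~((~r & q) | (q & p)), v
18. ~(~r & q), v
19. ~(q & p), v
20. ~p, v
21. (~r & q) | (q & p), w
22. ~(r -> ~q), w
23. r, w
24. q, w
25. ~((~r & q) | (q & p)), w
26. ~(~r & q), w
27. ~(q & p), w
28. q & p, w
29. p, w
30. ~p, w
Accessibility: uRu, uRv, uRw, vRv, vRw, wRw
Branch closes: p and ~p both at w.
Every branch closes (one shown): valid in S4, hence also in S5 (every theorem of S4 is a theorem of S5).
T-tableau for the negation ~((<><>((~r & q) | (q & p)) -> <>((~r & q) | (q & p))) | <>(r -> ~q)):
1. ~((<><>((~r & q) | (q & p)) -> <>((~r & q) | (q & p))) | <>(r -> ~q)), u
2. ~(<><>((~r & q) | (q & p)) -> <>((~r & q) | (q & p))), u
3. ~<>(r -> ~q), u
4. <><>((~r & q) | (q & p)), u
5. ~<>((~r & q) | (q & p)), u
6. ~(r -> ~q), u
7. r, u
8. q, u
9. ~((~r & q) | (q & p)), u
10. ~(~r & q), u
11. ~(q & p), u
12. ~p, u
13. <>((~r & q) | (q & p)), v
14. ~(r -> ~q), v
15. r, v
16. q, v
17. ~((~r & q) | (q & p)), v
18. ~(~r & q), v
19. ~(q & p), v
20. ~p, v
21. (~r & q) | (q & p), w
22. q & p, w
23. q, w
24. p, w
Accessibility: uRu, uRv, vRv, vRw, wRw
Complete open branch: countermodel on a T-frame, so not valid in T, nor in K (the same frame is also a K-frame).

S4, S5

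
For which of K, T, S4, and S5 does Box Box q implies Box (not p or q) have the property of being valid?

T, S4, S5

T-tableau for the negation not (Box Box q implies Box (not p or q)):
1. not (Box Box q implies Box (not p or q)), 0
2. Box Box q, 0
3. not Box (not p or q), 0
4. Box q, 0
5. q, 0
6. not (not p or q), 1
7. p, 1
8. not q, 1
9. Box q, 1
10. q, 1
Accessibility: 0R0, 0R1, 1R1
Branch closes: q and not q both at 1.
Every branch closes (one shown): valid in T, hence also in S4, S5 (every theorem of T is a theorem of S4 and S5).
K-tableau for the negation not (Box Box q implies Box (not p or q)):
1. not (Box Box q implies Box (not p or q)), 0
2. Box Box q, 0
3. not Box (not p or q), 0
4. not (not p or q), 1
5. p, 1
6. not q, 1
7. Box q, 1
Accessibility: 0R1
Complete open branch: countermodel on a K-frame, so not valid in K.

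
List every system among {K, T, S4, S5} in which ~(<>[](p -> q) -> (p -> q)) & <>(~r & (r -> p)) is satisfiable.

S4-tableau for the formula:
1. ~(<>[](p -> q) -> (p -> q)) & <>(~r & (r -> p)), u
2. ~(<>[](p -> q) -> (p -> q)), u
3. <>(~r & (r -> p)), u
4. <>[](p -> q), u
5. ~(p -> q), u
6. p, u
7. ~q, u
8. ~r & (r -> p), v
9. ~r, v
10. r -> p, v
11. p, v
12. [](p -> q), w
13. p -> q, w
14. q, w
Accessibility: uRu, uRv, uRw, vRv, wRw
Complete open branch: satisfiable in S4, hence also in K, T (this S4-model is also a K-model and a T-model).
S5-tableau for the formula:
1. ~(<>[](p -> q) -> (p -> q)) & <>(~r & (r -> p)), u
2. ~(<>[](p -> q) -> (p -> q)), u
3. <>(~r & (r -> p)), u
4. <>[](p -> q), u
5. ~(p -> q), u
6. p, u
7. ~q, u
8. ~r & (r -> p), v
9. ~r, v
10. r -> p, v
11. p, v
12. [](p -> q), w
13. p -> q, u
14. p -> q, v
15. p -> q, w
16. q, u
Accessibility: uRu, uRv, uRw, vRu, vRv, vRw, wRu, wRv, wRw
Branch closes: q and ~q both at u.
Every branch closes (one shown): unsatisfiable in S5.

K, T, S4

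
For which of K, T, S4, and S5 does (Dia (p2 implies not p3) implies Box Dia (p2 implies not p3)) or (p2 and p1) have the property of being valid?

S5

S5-tableau for the negation not ((Dia (p2 implies not p3) implies Box Dia (p2 implies not p3)) or (p2 and p1)):
1. not ((Dia (p2 implies not p3) implies Box Dia (p2 implies not p3)) or (p2 and p1)), w0
2. not (Dia (p2 implies not p3) implies Box Dia (p2 implies not p3)), w0   [neg-or-rule on 1]
3. not (p2 and p1), w0   [neg-or-rule on 1]
4. Dia (p2 implies not p3), w0   [neg-implies-rule on 2]
5. not Box Dia (p2 implies not p3), w0   [neg-implies-rule on 2]
6. not p1, w0   [neg-and-rule on 3 (branches; this branch)]
7. p2 implies not p3, w1   [Dia-rule on 4: fresh world w1, w0Rw1]
8. not p3, w1   [implies-rule on 7 (branches; this branch)]
9. not Dia (p2 implies not p3), w2   [neg-Box-rule on 5: fresh world w2, w0Rw2]
10. not (p2 implies not p3), w0   [neg-Dia-rule on 9 via w2Rw0]
11. p2, w0   [neg-implies-rule on 10]
12. p3, w0   [neg-implies-rule on 10]
13. not (p2 implies not p3), w1   [neg-Dia-rule on 9 via w2Rw1]
14. p2, w1   [neg-implies-rule on 13]
15. p3, w1   [neg-implies-rule on 13]
Accessibility: w0Rw0, w0Rw1, w0Rw2, w1Rw0, w1Rw1, w1Rw2, w2Rw0, w2Rw1, w2Rw2
Branch closes: p3 and not p3 both at w1.
Every branch closes (one shown): valid in S5.
S4-tableau for the negation not ((Dia (p2 implies not p3) implies Box Dia (p2 implies not p3)) or (p2 and p1)):
1. not ((Dia (p2 implies not p3) implies Box Dia (p2 implies not p3)) or (p2 and p1)), w0
2. not (Dia (p2 implies not p3) implies Box Dia (p2 implies not p3)), w0   [neg-or-rule on 1]
3. not (p2 and p1), w0   [neg-or-rule on 1]
4. Dia (p2 implies not p3), w0   [neg-implies-rule on 2]
5. not Box Dia (p2 implies not p3), w0   [neg-implies-rule on 2]
6. not p1, w0   [neg-and-rule on 3 (branches; this branch)]
7. p2 implies not p3, w1   [Dia-rule on 4: fresh world w1, w0Rw1]
8. not p3, w1   [implies-rule on 7 (branches; this branch)]
9. not Dia (p2 implies not p3), w2   [neg-Box-rule on 5: fresh world w2, w0Rw2]
10. not (p2 implies not p3), w2   [neg-Dia-rule on 9 via w2Rw2]
11. p2, w2   [neg-implies-rule on 10]
12. p3, w2   [neg-implies-rule on 10]
Accessibility: w0Rw0, w0Rw1, w0Rw2, w1Rw1, w2Rw2
Complete open branch: countermodel on an S4-frame, so not valid in S4, nor in K, T (the same frame is also a K-frame and a T-frame).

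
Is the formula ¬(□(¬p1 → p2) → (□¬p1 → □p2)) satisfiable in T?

1. ¬(□(¬p1 → p2) → (□¬p1 → □p2)), w0
2. □(¬p1 → p2), w0   [¬→-rule on 1]
3. ¬(□¬p1 → □p2), w0   [¬→-rule on 1]
4. □¬p1, w0   [¬→-rule on 3]
5. ¬□p2, w0   [¬→-rule on 3]
6. ¬p1 → p2, w0   [□-rule on 2 via w0Rw0]
7. ¬p1, w0   [□-rule on 4 via w0Rw0]
8. p2, w0   [→-rule on 6 (branches; this branch)]
9. ¬p2, w1   [¬□-rule on 5: fresh world w1, w0Rw1]
10. ¬p1 → p2, w1   [□-rule on 2 via w0Rw1]
11. ¬p1, w1   [□-rule on 4 via w0Rw1]
12. p2, w1   [→-rule on 10 (branches; this branch)]
Accessibility: w0Rw0, w0Rw1, w1Rw1
Branch closes: p2 and ¬p2 both at w1.
(One branch shown.) All branches close.

No, unsatisfiable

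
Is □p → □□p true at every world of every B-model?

No, not valid

Tableau for the negation ¬(□p → □□p):
1. ¬(□p → □□p), w0
2. □p, w0   [¬→-rule on 1]
3. ¬□□p, w0   [¬→-rule on 1]
4. p, w0   [□-rule on 2 via w0Rw0]
5. ¬□p, w1   [¬□-rule on 3: fresh world w1, w0Rw1]
6. p, w1   [□-rule on 2 via w0Rw1]
7. ¬p, w2   [¬□-rule on 5: fresh world w2, w1Rw2]
Accessibility: w0Rw0, w0Rw1, w1Rw0, w1Rw1, w1Rw2, w2Rw1, w2Rw2
The negation has an open branch (countermodel exists).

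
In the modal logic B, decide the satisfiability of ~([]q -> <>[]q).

No, unsatisfiable

1. ~([]q -> <>[]q), w0
2. []q, w0   [~->-rule on 1]
3. ~<>[]q, w0   [~->-rule on 1]
4. q, w0   [[]-rule on 2 via w0Rw0]
5. ~[]q, w0   [~<>-rule on 3 via w0Rw0]
6. ~q, w1   [~[]-rule on 5: fresh world w1, w0Rw1]
7. q, w1   [[]-rule on 2 via w0Rw1]
Accessibility: w0Rw0, w0Rw1, w1Rw0, w1Rw1
Branch closes: q and ~q both at w1.
(One branch shown.) All branches close.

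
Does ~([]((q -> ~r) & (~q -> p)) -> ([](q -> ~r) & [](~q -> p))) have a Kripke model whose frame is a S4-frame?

1. ~([]((q -> ~r) & (~q -> p)) -> ([](q -> ~r) & [](~q -> p))), 0
2. []((q -> ~r) & (~q -> p)), 0
3. ~([](q -> ~r) & [](~q -> p)), 0
4. (q -> ~r) & (~q -> p), 0
5. q -> ~r, 0
6. ~q -> p, 0
7. ~[](~q -> p), 0
8. ~r, 0
9. p, 0
10. ~(~q -> p), 1
11. ~q, 1
12. ~p, 1
13. (q -> ~r) & (~q -> p), 1
14. q -> ~r, 1
15. ~q -> p, 1
16. ~r, 1
17. p, 1
Accessibility: 0R0, 0R1, 1R1
Branch closes: p and ~p both at 1.
(One branch shown.) All branches close.

Unsatisfiable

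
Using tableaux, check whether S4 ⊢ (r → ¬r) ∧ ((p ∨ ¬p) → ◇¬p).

No, not valid

Tableau for the negation ¬((r → ¬r) ∧ ((p ∨ ¬p) → ◇¬p)):
1. ¬((r → ¬r) ∧ ((p ∨ ¬p) → ◇¬p)), u
2. ¬((p ∨ ¬p) → ◇¬p), u   [¬∧-rule on 1 (branches; this branch)]
3. p ∨ ¬p, u   [¬→-rule on 2]
4. ¬◇¬p, u   [¬→-rule on 2]
5. p, u   [¬◇-rule on 4 via uRu]
Accessibility: uRu
The negation has an open branch (countermodel exists).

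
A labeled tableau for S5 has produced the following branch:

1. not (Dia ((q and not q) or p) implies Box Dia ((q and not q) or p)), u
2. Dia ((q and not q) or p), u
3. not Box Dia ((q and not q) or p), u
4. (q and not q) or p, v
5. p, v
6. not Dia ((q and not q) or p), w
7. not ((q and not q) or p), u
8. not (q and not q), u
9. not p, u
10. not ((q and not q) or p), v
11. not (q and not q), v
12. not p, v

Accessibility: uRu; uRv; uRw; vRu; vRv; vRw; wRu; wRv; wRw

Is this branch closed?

Yes, closed

Both p and not p appear at v.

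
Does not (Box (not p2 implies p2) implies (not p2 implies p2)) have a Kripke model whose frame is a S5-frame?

No, unsatisfiable

1. not (Box (not p2 implies p2) implies (not p2 implies p2)), w0
2. Box (not p2 implies p2), w0
3. not (not p2 implies p2), w0
4. not p2, w0
5. not p2 implies p2, w0
6. p2, w0
Accessibility: w0Rw0
Branch closes: p2 and not p2 both at w0.
Every branch closes; the branch above is one of them.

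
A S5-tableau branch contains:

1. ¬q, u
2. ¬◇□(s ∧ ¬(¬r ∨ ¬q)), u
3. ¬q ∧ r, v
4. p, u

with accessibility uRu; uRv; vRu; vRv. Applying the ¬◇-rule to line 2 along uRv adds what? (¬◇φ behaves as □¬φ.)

¬◇φ behaves as □¬φ: propagate the negated body to each accessible world.

¬□(s ∧ ¬(¬r ∨ ¬q)), v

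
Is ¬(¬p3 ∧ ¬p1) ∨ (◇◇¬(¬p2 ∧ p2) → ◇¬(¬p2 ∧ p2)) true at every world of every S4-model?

Valid

Tableau for the negation ¬(¬(¬p3 ∧ ¬p1) ∨ (◇◇¬(¬p2 ∧ p2) → ◇¬(¬p2 ∧ p2))):
1. ¬(¬(¬p3 ∧ ¬p1) ∨ (◇◇¬(¬p2 ∧ p2) → ◇¬(¬p2 ∧ p2))), u
2. ¬p3 ∧ ¬p1, u   [¬∨-rule on 1]
3. ¬(◇◇¬(¬p2 ∧ p2) → ◇¬(¬p2 ∧ p2)), u   [¬∨-rule on 1]
4. ¬p3, u   [∧-rule on 2]
5. ¬p1, u   [∧-rule on 2]
6. ◇◇¬(¬p2 ∧ p2), u   [¬→-rule on 3]
7. ¬◇¬(¬p2 ∧ p2), u   [¬→-rule on 3]
8. ¬p2 ∧ p2, u   [¬◇-rule on 7 via uRu]
9. ¬p2, u   [∧-rule on 8]
10. p2, u   [∧-rule on 8]
Accessibility: uRu
Branch closes: p2 and ¬p2 both at u.
All branches of the negation close; one closing branch shown above.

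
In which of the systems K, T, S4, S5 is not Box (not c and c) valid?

T, S4, S5

K-tableau for the negation Box (not c and c):
1. Box (not c and c), u
Complete open branch: countermodel on a K-frame, so not valid in K.
T-tableau for the negation Box (not c and c):
1. Box (not c and c), u
2. not c and c, u
3. not c, u
4. c, u
Accessibility: uRu
Branch closes: c and not c both at u.
Every branch closes (one shown): valid in T, hence also in S4, S5 (every theorem of T is a theorem of S4 and S5).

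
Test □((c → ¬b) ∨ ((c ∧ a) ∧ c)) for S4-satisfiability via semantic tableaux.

1. □((c → ¬b) ∨ ((c ∧ a) ∧ c)), w0
2. (c → ¬b) ∨ ((c ∧ a) ∧ c), w0
3. (c ∧ a) ∧ c, w0
4. c ∧ a, w0
5. c, w0
6. a, w0
Accessibility: w0Rw0

Satisfiable (open branch found)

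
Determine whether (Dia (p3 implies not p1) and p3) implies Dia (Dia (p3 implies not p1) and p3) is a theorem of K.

Not valid

Tableau for the negation not ((Dia (p3 implies not p1) and p3) implies Dia (Dia (p3 implies not p1) and p3)):
1. not ((Dia (p3 implies not p1) and p3) implies Dia (Dia (p3 implies not p1) and p3)), u
2. Dia (p3 implies not p1) and p3, u
3. not Dia (Dia (p3 implies not p1) and p3), u
4. Dia (p3 implies not p1), u
5. p3, u
6. p3 implies not p1, v
7. not (Dia (p3 implies not p1) and p3), v
8. not p1, v
9. not p3, v
Accessibility: uRv
The negation has an open branch (countermodel exists).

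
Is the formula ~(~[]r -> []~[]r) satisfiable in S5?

1. ~(~[]r -> []~[]r), 0
2. ~[]r, 0
3. ~[]~[]r, 0
4. ~r, 1
5. []r, 2
6. r, 0
7. r, 1
Accessibility: 0R0, 0R1, 0R2, 1R0, 1R1, 1R2, 2R0, 2R1, 2R2
Branch closes: r and ~r both at 1.
(One branch shown.) All branches close.

Unsatisfiable (every branch closes)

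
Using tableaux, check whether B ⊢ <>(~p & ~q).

Tableau for the negation ~<>(~p & ~q):
1. ~<>(~p & ~q), u
2. ~(~p & ~q), u   [~<>-rule on 1 via uRu]
3. q, u   [~&-rule on 2 (branches; this branch)]
Accessibility: uRu
The negation has an open branch (countermodel exists).

No, not valid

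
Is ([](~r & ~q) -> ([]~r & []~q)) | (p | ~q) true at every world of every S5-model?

Tableau for the negation ~(([](~r & ~q) -> ([]~r & []~q)) | (p | ~q)):
1. ~(([](~r & ~q) -> ([]~r & []~q)) | (p | ~q)), w0
2. ~([](~r & ~q) -> ([]~r & []~q)), w0   [~|-rule on 1]
3. ~(p | ~q), w0   [~|-rule on 1]
4. [](~r & ~q), w0   [~->-rule on 2]
5. ~([]~r & []~q), w0   [~->-rule on 2]
6. ~p, w0   [~|-rule on 3]
7. q, w0   [~|-rule on 3]
8. ~r & ~q, w0   [[]-rule on 4 via w0Rw0]
9. ~r, w0   [&-rule on 8]
10. ~q, w0   [&-rule on 8]
Accessibility: w0Rw0
Branch closes: q and ~q both at w0.
All branches of the negation close; one closing branch shown above.

Valid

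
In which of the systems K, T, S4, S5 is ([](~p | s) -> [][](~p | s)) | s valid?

T-tableau for the negation ~(([](~p | s) -> [][](~p | s)) | s):
1. ~(([](~p | s) -> [][](~p | s)) | s), 0
2. ~([](~p | s) -> [][](~p | s)), 0
3. ~s, 0
4. [](~p | s), 0
5. ~[][](~p | s), 0
6. ~p | s, 0
7. ~p, 0
8. ~[](~p | s), 1
9. ~p | s, 1
10. s, 1
11. ~(~p | s), 2
12. p, 2
13. ~s, 2
Accessibility: 0R0, 0R1, 1R1, 1R2, 2R2
Complete open branch: countermodel on a T-frame, so not valid in T, nor in K (the same frame is also a K-frame).
S4-tableau for the negation ~(([](~p | s) -> [][](~p | s)) | s):
1. ~(([](~p | s) -> [][](~p | s)) | s), 0
2. ~([](~p | s) -> [][](~p | s)), 0
3. ~s, 0
4. [](~p | s), 0
5. ~[][](~p | s), 0
6. ~p | s, 0
7. ~p, 0
8. ~[](~p | s), 1
9. ~p | s, 1
10. s, 1
11. ~(~p | s), 2
12. p, 2
13. ~s, 2
14. ~p | s, 2
15. s, 2
Accessibility: 0R0, 0R1, 0R2, 1R1, 1R2, 2R2
Branch closes: s and ~s both at 2.
Every branch closes (one shown): valid in S4, hence also in S5 (every theorem of S4 is a theorem of S5).

S4, S5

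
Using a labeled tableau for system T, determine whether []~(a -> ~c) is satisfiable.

1. []~(a -> ~c), 0
2. ~(a -> ~c), 0
3. a, 0
4. c, 0
Accessibility: 0R0

Satisfiable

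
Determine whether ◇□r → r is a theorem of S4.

Not valid

Tableau for the negation ¬(◇□r → r):
1. ¬(◇□r → r), w0
2. ◇□r, w0
3. ¬r, w0
4. □r, w1
5. r, w1
Accessibility: w0Rw0, w0Rw1, w1Rw1
The negation has an open branch (countermodel exists).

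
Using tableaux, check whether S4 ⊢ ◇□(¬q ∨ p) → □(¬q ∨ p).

No, not valid

Tableau for the negation ¬(◇□(¬q ∨ p) → □(¬q ∨ p)):
1. ¬(◇□(¬q ∨ p) → □(¬q ∨ p)), u
2. ◇□(¬q ∨ p), u
3. ¬□(¬q ∨ p), u
4. □(¬q ∨ p), v
5. ¬q ∨ p, v
6. p, v
7. ¬(¬q ∨ p), w
8. q, w
9. ¬p, w
Accessibility: uRu, uRv, uRw, vRv, wRw
The negation has an open branch (countermodel exists).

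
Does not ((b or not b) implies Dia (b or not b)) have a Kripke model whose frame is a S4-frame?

No, unsatisfiable

1. not ((b or not b) implies Dia (b or not b)), 0
2. b or not b, 0
3. not Dia (b or not b), 0
4. not (b or not b), 0
5. not b, 0
6. b, 0
Accessibility: 0R0
Branch closes: b and not b both at 0.
Every branch closes; the branch above is one of them.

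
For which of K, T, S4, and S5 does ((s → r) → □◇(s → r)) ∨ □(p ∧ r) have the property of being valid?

S5

S5-tableau for the negation ¬(((s → r) → □◇(s → r)) ∨ □(p ∧ r)):
1. ¬(((s → r) → □◇(s → r)) ∨ □(p ∧ r)), w0
2. ¬((s → r) → □◇(s → r)), w0
3. ¬□(p ∧ r), w0
4. s → r, w0
5. ¬□◇(s → r), w0
6. r, w0
7. ¬(p ∧ r), w1
8. ¬r, w1
9. ¬◇(s → r), w2
10. ¬(s → r), w0
11. s, w0
12. ¬r, w0
Accessibility: w0Rw0, w0Rw1, w0Rw2, w1Rw0, w1Rw1, w1Rw2, w2Rw0, w2Rw1, w2Rw2
Branch closes: r and ¬r both at w0.
Every branch closes (one shown): valid in S5.
S4-tableau for the negation ¬(((s → r) → □◇(s → r)) ∨ □(p ∧ r)):
1. ¬(((s → r) → □◇(s → r)) ∨ □(p ∧ r)), w0
2. ¬((s → r) → □◇(s → r)), w0
3. ¬□(p ∧ r), w0
4. s → r, w0
5. ¬□◇(s → r), w0
6. r, w0
7. ¬(p ∧ r), w1
8. ¬r, w1
9. ¬◇(s → r), w2
10. ¬(s → r), w2
11. s, w2
12. ¬r, w2
Accessibility: w0Rw0, w0Rw1, w0Rw2, w1Rw1, w2Rw2
Complete open branch: countermodel on an S4-frame, so not valid in S4, nor in K, T (the same frame is also a K-frame and a T-frame).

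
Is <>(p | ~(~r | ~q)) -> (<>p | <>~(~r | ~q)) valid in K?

Valid in K

Tableau for the negation ~(<>(p | ~(~r | ~q)) -> (<>p | <>~(~r | ~q))):
1. ~(<>(p | ~(~r | ~q)) -> (<>p | <>~(~r | ~q))), w0
2. <>(p | ~(~r | ~q)), w0
3. ~(<>p | <>~(~r | ~q)), w0
4. ~<>p, w0
5. ~<>~(~r | ~q), w0
6. p | ~(~r | ~q), w1
7. ~p, w1
8. ~r | ~q, w1
9. ~(~r | ~q), w1
10. r, w1
11. q, w1
12. ~q, w1
Accessibility: w0Rw1
Branch closes: q and ~q both at w1.
Every branch of the negation's tableau closes; the branch above is one of them.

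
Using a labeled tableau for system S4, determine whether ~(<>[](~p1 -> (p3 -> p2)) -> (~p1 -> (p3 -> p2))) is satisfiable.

1. ~(<>[](~p1 -> (p3 -> p2)) -> (~p1 -> (p3 -> p2))), u
2. <>[](~p1 -> (p3 -> p2)), u   [~->-rule on 1]
3. ~(~p1 -> (p3 -> p2)), u   [~->-rule on 1]
4. ~p1, u   [~->-rule on 3]
5. ~(p3 -> p2), u   [~->-rule on 3]
6. p3, u   [~->-rule on 5]
7. ~p2, u   [~->-rule on 5]
8. [](~p1 -> (p3 -> p2)), v   [<>-rule on 2: fresh world v, uRv]
9. ~p1 -> (p3 -> p2), v   [[]-rule on 8 via vRv]
10. p3 -> p2, v   [->-rule on 9 (branches; this branch)]
11. p2, v   [->-rule on 10 (branches; this branch)]
Accessibility: uRu, uRv, vRv

Yes, satisfiable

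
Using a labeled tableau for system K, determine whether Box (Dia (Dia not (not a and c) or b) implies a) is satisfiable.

1. Box (Dia (Dia not (not a and c) or b) implies a), 0

Satisfiable (open branch found)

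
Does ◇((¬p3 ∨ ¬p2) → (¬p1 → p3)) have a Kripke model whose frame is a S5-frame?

1. ◇((¬p3 ∨ ¬p2) → (¬p1 → p3)), w0
2. (¬p3 ∨ ¬p2) → (¬p1 → p3), w1
3. ¬p1 → p3, w1
4. p3, w1
Accessibility: w0Rw0, w0Rw1, w1Rw0, w1Rw1

Satisfiable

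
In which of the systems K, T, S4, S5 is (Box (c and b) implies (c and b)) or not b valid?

T, S4, S5

K-tableau for the negation not ((Box (c and b) implies (c and b)) or not b):
1. not ((Box (c and b) implies (c and b)) or not b), w0
2. not (Box (c and b) implies (c and b)), w0
3. b, w0
4. Box (c and b), w0
5. not (c and b), w0
6. not c, w0
Complete open branch: countermodel on a K-frame, so not valid in K.
T-tableau for the negation not ((Box (c and b) implies (c and b)) or not b):
1. not ((Box (c and b) implies (c and b)) or not b), w0
2. not (Box (c and b) implies (c and b)), w0
3. b, w0
4. Box (c and b), w0
5. not (c and b), w0
6. c and b, w0
7. c, w0
8. not b, w0
Accessibility: w0Rw0
Branch closes: b and not b both at w0.
Every branch closes (one shown): valid in T, hence also in S4, S5 (every theorem of T is a theorem of S4 and S5).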